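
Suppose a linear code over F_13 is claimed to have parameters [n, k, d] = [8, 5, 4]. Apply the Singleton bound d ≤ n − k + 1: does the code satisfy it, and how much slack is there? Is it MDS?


Singleton RHS = n − k + 1 = 4, slack = 0, bound satisfied, MDS.

Singleton bound: d ≤ n − k + 1.
Here n = 8, k = 5, so n − k + 1 = 4.
Given d = 4, check d ≤ 4: YES.
Slack = (n − k + 1) − d = 0.
The code is MDS (slack = 0).
Description: the claimed parameters are [8, 5, 4]_13; such a code would be MDS (meets Singleton bound).


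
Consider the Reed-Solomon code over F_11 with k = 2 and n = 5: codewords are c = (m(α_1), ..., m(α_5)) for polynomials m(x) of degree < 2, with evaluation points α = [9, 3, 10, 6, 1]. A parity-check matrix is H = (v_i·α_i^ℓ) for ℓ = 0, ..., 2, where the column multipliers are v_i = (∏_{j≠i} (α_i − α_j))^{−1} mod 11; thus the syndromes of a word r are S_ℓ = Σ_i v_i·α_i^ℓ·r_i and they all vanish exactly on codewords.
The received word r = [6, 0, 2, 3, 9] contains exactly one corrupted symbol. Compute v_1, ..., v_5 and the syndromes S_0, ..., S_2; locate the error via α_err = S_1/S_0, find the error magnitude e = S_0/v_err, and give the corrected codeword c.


S = (5, 6, 5), error at position 3, error magnitude e = 6, c = [6, 0, 7, 3, 9].

Step 1: column multipliers v_i = (∏_{j≠i}(α_i − α_j))^{−1} mod 11.
  i = 1 (α = 9): (9−3)(9−10)(9−6)(9−1) = 6·(−1)·3·8 = −144 ≡ 10, so v_1 = 10^{−1} = 10 (mod 11).
  i = 2 (α = 3): (3−9)(3−10)(3−6)(3−1) = (−6)·(−7)·(−3)·2 = −252 ≡ 1, so v_2 = 1^{−1} = 1 (mod 11).
  i = 3 (α = 10): (10−9)(10−3)(10−6)(10−1) = 1·7·4·9 = 252 ≡ 10, so v_3 = 10^{−1} = 10 (mod 11).
  i = 4 (α = 6): (6−9)(6−3)(6−10)(6−1) = (−3)·3·(−4)·5 = 180 ≡ 4, so v_4 = 4^{−1} = 3 (mod 11).
  i = 5 (α = 1): (1−9)(1−3)(1−10)(1−6) = (−8)·(−2)·(−9)·(−5) = 720 ≡ 5, so v_5 = 5^{−1} = 9 (mod 11).
  v = [10, 1, 10, 3, 9].
Step 2: syndromes of r = [6, 0, 2, 3, 9] (all sums mod 11).
  S_0 = Σ v_i r_i = 10·6 + 1·0 + 10·2 + 3·3 + 9·9 = 170 ≡ 5.
  S_1 = Σ v_i α_i r_i = 10·9·6 + 1·3·0 + 10·10·2 + 3·6·3 + 9·1·9 = 875 ≡ 6.
  α_i^2 mod 11 = [4, 9, 1, 3, 1].
  S_2 = Σ v_i α_i^2 r_i = 10·4·6 + 1·9·0 + 10·1·2 + 3·3·3 + 9·1·9 = 368 ≡ 5.
  S = (5, 6, 5) ≠ 0, so r is not a codeword (an error is present).
Step 3: locate the error. For a single error e at position i, S_ℓ = v_i·e·α_i^ℓ, so α_err = S_1/S_0.
  S_0^{−1} = 5^{−1} = 9 (mod 11), so α_err = 6·9 = 54 ≡ 10 = α_3. Error position i = 3.
  Consistency check: S_2/S_1 = 5·2 = 10 ≡ 10 = α_err ✓ (single-error assumption holds).
Step 4: error magnitude e = S_0/v_3 = S_0·∏_{j≠3}(α_3 − α_j) = 5·10 = 50 ≡ 6 (mod 11).
Step 5: correct position 3: c_3 = r_3 − e = 2 − 6 ≡ 7 (mod 11). Hence c = [6, 0, 7, 3, 9].
  Check: interpolating c through the α_i gives m(x) = 8 + 1·x (degree < 2) with m(α_i) = c_i for every i, so c is indeed a codeword.


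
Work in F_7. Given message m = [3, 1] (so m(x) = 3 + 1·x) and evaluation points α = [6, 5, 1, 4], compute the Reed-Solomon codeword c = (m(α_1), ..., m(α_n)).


c = [2, 1, 4, 0]

Message polynomial: m(x) = 3 + 1·x (mod 7).
For each evaluation point α_i, compute m(α_i) mod 7:
  α_1 = 6: Horner steps 1 → 2, so m(6) = 2.
  α_2 = 5: Horner steps 1 → 1, so m(5) = 1.
  α_3 = 1: Horner steps 1 → 4, so m(1) = 4.
  α_4 = 4: Horner steps 1 → 0, so m(4) = 0.
Codeword c = [2, 1, 4, 0] ∈ F_7^4.


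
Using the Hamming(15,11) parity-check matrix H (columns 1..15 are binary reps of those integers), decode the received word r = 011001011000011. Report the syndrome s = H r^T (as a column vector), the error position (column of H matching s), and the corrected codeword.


s = (0, 1, 1, 1)^T, error position = 7, corrected codeword c = 011001111000011

Compute s = H r^T mod 2 one row at a time:
  s_1 = 1 + 1 + 0 + 0 + 0 + 0 + 1 + 1 = 4 ≡ 0 (mod 2).
  s_2 = 0 + 0 + 1 + 0 + 0 + 0 + 1 + 1 = 3 ≡ 1 (mod 2).
  s_3 = 1 + 1 + 1 + 0 + 0 + 0 + 1 + 1 = 5 ≡ 1 (mod 2).
  s_4 = 0 + 1 + 0 + 0 + 1 + 0 + 0 + 1 = 3 ≡ 1 (mod 2).
s = (0, 1, 1, 1)^T — this equals column 7 of H (binary 0111), so error is at position 7.
Correct: flip bit 7 of r = 011001011000011 to get c = 011001111000011.


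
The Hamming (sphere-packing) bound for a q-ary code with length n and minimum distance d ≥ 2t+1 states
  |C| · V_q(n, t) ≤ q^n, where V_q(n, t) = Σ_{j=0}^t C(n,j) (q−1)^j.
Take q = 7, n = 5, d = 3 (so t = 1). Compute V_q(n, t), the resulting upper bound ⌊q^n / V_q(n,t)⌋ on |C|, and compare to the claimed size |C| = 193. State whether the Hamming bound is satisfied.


V_q(n, t) = 31, q^n = 16807, Hamming bound = 542, |C| = 193 ≤ bound (satisfied).

Step 1: Compute V_q(n, t) = Σ_{j=0}^1 C(n, j) (q−1)^j.
  j = 0: C(5,0)·(6)^0 = 1·1 = 1.
  j = 1: C(5,1)·(6)^1 = 5·6 = 30.
  V_q(n, t) = 1 + 30 = 31.
Step 2: q^n = 7^5 = 16807.
Step 3: Hamming bound ⌊q^n / V_q(n,t)⌋ = ⌊16807/31⌋ = 542.
Step 4: Compare |C| = 193 to 542: satisfied.
The claimed |C| lies below the Hamming bound.


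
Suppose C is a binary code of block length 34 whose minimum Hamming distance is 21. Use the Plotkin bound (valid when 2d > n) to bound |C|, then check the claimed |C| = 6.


Plotkin bound M ≤ 4; given |C| = 6 > bound (violated).

Check applicability: 2d = 42, n = 34.
2d − n = 8 > 0, so Plotkin applies.
Compute d/(2d−n) = 21/8 ≈ 2.6250.
⌊d/(2d−n)⌋ = 2.
Plotkin bound: M ≤ 2·2 = 4.
Given |C| = 6, check: VIOLATED.
This |C| is above the Plotkin bound, so no binary code with n = 34, d = 21 and 6 codewords exists.


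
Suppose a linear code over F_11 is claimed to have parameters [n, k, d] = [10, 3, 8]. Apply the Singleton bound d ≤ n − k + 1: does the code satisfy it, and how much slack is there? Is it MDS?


Singleton RHS = n − k + 1 = 8, slack = 0, bound satisfied, MDS.

Singleton bound: d ≤ n − k + 1.
Here n = 10, k = 3, so n − k + 1 = 8.
Given d = 8, check d ≤ 8: YES.
Slack = (n − k + 1) − d = 0.
The code is MDS (slack = 0).
Description: the claimed parameters are [10, 3, 8]_11; such a code would be MDS (meets Singleton bound).


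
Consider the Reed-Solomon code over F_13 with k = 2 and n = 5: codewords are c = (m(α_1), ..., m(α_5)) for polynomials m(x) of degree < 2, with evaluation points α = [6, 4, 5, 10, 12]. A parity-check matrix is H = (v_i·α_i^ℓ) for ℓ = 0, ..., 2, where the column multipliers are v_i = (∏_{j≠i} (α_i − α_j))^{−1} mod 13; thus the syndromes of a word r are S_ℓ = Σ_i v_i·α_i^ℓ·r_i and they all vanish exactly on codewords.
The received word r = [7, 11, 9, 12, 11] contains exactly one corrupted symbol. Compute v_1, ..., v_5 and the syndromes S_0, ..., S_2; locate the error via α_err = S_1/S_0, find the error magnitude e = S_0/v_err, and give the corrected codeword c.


S = (9, 4, 9), error at position 5, error magnitude e = 3, c = [7, 11, 9, 12, 8].

Step 1: column multipliers v_i = (∏_{j≠i}(α_i − α_j))^{−1} mod 13.
  i = 1 (α = 6): (6−4)(6−5)(6−10)(6−12) = 2·1·(−4)·(−6) = 48 ≡ 9, so v_1 = 9^{−1} = 3 (mod 13).
  i = 2 (α = 4): (4−6)(4−5)(4−10)(4−12) = (−2)·(−1)·(−6)·(−8) = 96 ≡ 5, so v_2 = 5^{−1} = 8 (mod 13).
  i = 3 (α = 5): (5−6)(5−4)(5−10)(5−12) = (−1)·1·(−5)·(−7) = −35 ≡ 4, so v_3 = 4^{−1} = 10 (mod 13).
  i = 4 (α = 10): (10−6)(10−4)(10−5)(10−12) = 4·6·5·(−2) = −240 ≡ 7, so v_4 = 7^{−1} = 2 (mod 13).
  i = 5 (α = 12): (12−6)(12−4)(12−5)(12−10) = 6·8·7·2 = 672 ≡ 9, so v_5 = 9^{−1} = 3 (mod 13).
  v = [3, 8, 10, 2, 3].
Step 2: syndromes of r = [7, 11, 9, 12, 11] (all sums mod 13).
  S_0 = Σ v_i r_i = 3·7 + 8·11 + 10·9 + 2·12 + 3·11 = 256 ≡ 9.
  S_1 = Σ v_i α_i r_i = 3·6·7 + 8·4·11 + 10·5·9 + 2·10·12 + 3·12·11 = 1564 ≡ 4.
  α_i^2 mod 13 = [10, 3, 12, 9, 1].
  S_2 = Σ v_i α_i^2 r_i = 3·10·7 + 8·3·11 + 10·12·9 + 2·9·12 + 3·1·11 = 1803 ≡ 9.
  S = (9, 4, 9) ≠ 0, so r is not a codeword (an error is present).
Step 3: locate the error. For a single error e at position i, S_ℓ = v_i·e·α_i^ℓ, so α_err = S_1/S_0.
  S_0^{−1} = 9^{−1} = 3 (mod 13), so α_err = 4·3 = 12 ≡ 12 = α_5. Error position i = 5.
  Consistency check: S_2/S_1 = 9·10 = 90 ≡ 12 = α_err ✓ (single-error assumption holds).
Step 4: error magnitude e = S_0/v_5 = S_0·∏_{j≠5}(α_5 − α_j) = 9·9 = 81 ≡ 3 (mod 13).
Step 5: correct position 5: c_5 = r_5 − e = 11 − 3 ≡ 8 (mod 13). Hence c = [7, 11, 9, 12, 8].
  Check: interpolating c through the α_i gives m(x) = 6 + 11·x (degree < 2) with m(α_i) = c_i for every i, so c is indeed a codeword.


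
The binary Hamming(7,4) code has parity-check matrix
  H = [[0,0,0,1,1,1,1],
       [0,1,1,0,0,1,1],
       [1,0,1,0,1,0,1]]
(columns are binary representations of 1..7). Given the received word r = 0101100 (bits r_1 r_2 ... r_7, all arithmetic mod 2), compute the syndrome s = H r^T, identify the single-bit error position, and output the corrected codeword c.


s = (0, 1, 1)^T, error position = 3, corrected codeword c = 0111100

Compute s = H r^T mod 2 one row at a time:
  s_1 = 1 + 1 + 0 + 0 = 2 ≡ 0 (mod 2).
  s_2 = 1 + 0 + 0 + 0 = 1 ≡ 1 (mod 2).
  s_3 = 0 + 0 + 1 + 0 = 1 ≡ 1 (mod 2).
s = (0, 1, 1)^T — this equals column 3 of H (binary 011), so error is at position 3.
Correct: flip bit 3 of r = 0101100 to get c = 0111100.


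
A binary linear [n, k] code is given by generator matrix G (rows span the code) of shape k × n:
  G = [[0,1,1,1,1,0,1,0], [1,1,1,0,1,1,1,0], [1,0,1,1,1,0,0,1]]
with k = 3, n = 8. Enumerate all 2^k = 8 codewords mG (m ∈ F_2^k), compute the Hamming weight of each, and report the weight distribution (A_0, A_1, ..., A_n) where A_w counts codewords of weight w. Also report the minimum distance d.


Weight distribution: A_0 = 1, A_3 = 1, A_4 = 2, A_5 = 3, A_6 = 1. Minimum distance d = 3.

Enumerate all 2^3 = 8 messages m ∈ F_2^3.
For each, compute codeword c = mG in F_2^8, then tally its weight.
  m = 000 → c = 00000000, weight = 0.
  m = 100 → c = 01111010, weight = 5.
  m = 010 → c = 11101110, weight = 6.
  m = 110 → c = 10010100, weight = 3.
  m = 001 → c = 10111001, weight = 5.
  m = 101 → c = 11000011, weight = 4.
  m = 011 → c = 01010111, weight = 5.
  m = 111 → c = 00101101, weight = 4.
Tally weights:
  weight 0: 1 codewords.
  weight 3: 1 codewords.
  weight 4: 2 codewords.
  weight 5: 3 codewords.
  weight 6: 1 codewords.
Minimum distance d = smallest w > 0 with A_w > 0 = 3.
Sanity: Σ A_w = 8 = 2^3 = 8 ✓.


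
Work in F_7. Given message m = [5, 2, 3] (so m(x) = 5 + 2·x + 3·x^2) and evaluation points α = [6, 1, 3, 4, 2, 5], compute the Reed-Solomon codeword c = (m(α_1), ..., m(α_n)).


c = [6, 3, 3, 5, 0, 6]

Message polynomial: m(x) = 5 + 2·x + 3·x^2 (mod 7).
For each evaluation point α_i, compute m(α_i) mod 7:
  α_1 = 6: Horner steps 3 → 6 → 6, so m(6) = 6.
  α_2 = 1: Horner steps 3 → 5 → 3, so m(1) = 3.
  α_3 = 3: Horner steps 3 → 4 → 3, so m(3) = 3.
  α_4 = 4: Horner steps 3 → 0 → 5, so m(4) = 5.
  α_5 = 2: Horner steps 3 → 1 → 0, so m(2) = 0.
  α_6 = 5: Horner steps 3 → 3 → 6, so m(5) = 6.
Codeword c = [6, 3, 3, 5, 0, 6] ∈ F_7^6.


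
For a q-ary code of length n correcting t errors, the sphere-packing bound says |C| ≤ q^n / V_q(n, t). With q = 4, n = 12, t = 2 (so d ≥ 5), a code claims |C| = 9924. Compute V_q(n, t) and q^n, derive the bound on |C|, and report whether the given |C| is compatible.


V_q(n, t) = 631, q^n = 16777216, Hamming bound = 26588, |C| = 9924 ≤ bound (satisfied).

Step 1: Compute V_q(n, t) = Σ_{j=0}^2 C(n, j) (q−1)^j.
  j = 0: C(12,0)·(3)^0 = 1·1 = 1.
  j = 1: C(12,1)·(3)^1 = 12·3 = 36.
  j = 2: C(12,2)·(3)^2 = 66·9 = 594.
  V_q(n, t) = 1 + 36 + 594 = 631.
Step 2: q^n = 4^12 = 16777216.
Step 3: Hamming bound ⌊q^n / V_q(n,t)⌋ = ⌊16777216/631⌋ = 26588.
Step 4: Compare |C| = 9924 to 26588: satisfied.
The claimed |C| lies below the Hamming bound.


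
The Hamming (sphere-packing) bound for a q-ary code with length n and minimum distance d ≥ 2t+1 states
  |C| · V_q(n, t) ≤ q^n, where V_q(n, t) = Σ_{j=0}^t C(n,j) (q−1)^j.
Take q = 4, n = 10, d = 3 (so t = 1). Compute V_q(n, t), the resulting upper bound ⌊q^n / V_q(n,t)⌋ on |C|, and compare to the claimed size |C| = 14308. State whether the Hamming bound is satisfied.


V_q(n, t) = 31, q^n = 1048576, Hamming bound = 33825, |C| = 14308 ≤ bound (satisfied).

Step 1: Compute V_q(n, t) = Σ_{j=0}^1 C(n, j) (q−1)^j.
  j = 0: C(10,0)·(3)^0 = 1·1 = 1.
  j = 1: C(10,1)·(3)^1 = 10·3 = 30.
  V_q(n, t) = 1 + 30 = 31.
Step 2: q^n = 4^10 = 1048576.
Step 3: Hamming bound ⌊q^n / V_q(n,t)⌋ = ⌊1048576/31⌋ = 33825.
Step 4: Compare |C| = 14308 to 33825: satisfied.
The claimed |C| lies below the Hamming bound.


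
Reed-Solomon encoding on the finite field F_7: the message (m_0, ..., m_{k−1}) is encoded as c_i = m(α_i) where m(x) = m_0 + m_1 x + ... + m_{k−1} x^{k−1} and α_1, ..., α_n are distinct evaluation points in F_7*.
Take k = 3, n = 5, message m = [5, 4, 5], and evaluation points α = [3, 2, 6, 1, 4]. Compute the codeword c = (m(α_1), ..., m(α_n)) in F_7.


c = [6, 5, 6, 0, 3]

Message polynomial: m(x) = 5 + 4·x + 5·x^2 (mod 7).
For each evaluation point α_i, compute m(α_i) mod 7:
  α_1 = 3: Horner steps 5 → 5 → 6, so m(3) = 6.
  α_2 = 2: Horner steps 5 → 0 → 5, so m(2) = 5.
  α_3 = 6: Horner steps 5 → 6 → 6, so m(6) = 6.
  α_4 = 1: Horner steps 5 → 2 → 0, so m(1) = 0.
  α_5 = 4: Horner steps 5 → 3 → 3, so m(4) = 3.
Codeword c = [6, 5, 6, 0, 3] ∈ F_7^5.


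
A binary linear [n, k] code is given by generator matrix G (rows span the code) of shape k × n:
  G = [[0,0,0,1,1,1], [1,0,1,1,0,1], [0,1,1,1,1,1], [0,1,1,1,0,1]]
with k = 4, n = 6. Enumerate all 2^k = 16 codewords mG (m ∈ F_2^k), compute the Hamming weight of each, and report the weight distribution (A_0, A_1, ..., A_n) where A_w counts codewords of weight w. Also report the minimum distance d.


Weight distribution: A_0 = 1, A_1 = 1, A_2 = 4, A_3 = 4, A_4 = 3, A_5 = 3. Minimum distance d = 1.

Enumerate all 2^4 = 16 messages m ∈ F_2^4.
For each, compute codeword c = mG in F_2^6, then tally its weight.
  m = 0000 → c = 000000, weight = 0.
  m = 1000 → c = 000111, weight = 3.
  m = 0100 → c = 101101, weight = 4.
  m = 1100 → c = 101010, weight = 3.
  m = 0010 → c = 011111, weight = 5.
  m = 1010 → c = 011000, weight = 2.
  m = 0110 → c = 110010, weight = 3.
  m = 1110 → c = 110101, weight = 4.
  m = 0001 → c = 011101, weight = 4.
  m = 1001 → c = 011010, weight = 3.
  m = 0101 → c = 110000, weight = 2.
  m = 1101 → c = 110111, weight = 5.
  m = 0011 → c = 000010, weight = 1.
  m = 1011 → c = 000101, weight = 2.
  m = 0111 → c = 101111, weight = 5.
  m = 1111 → c = 101000, weight = 2.
Tally weights:
  weight 0: 1 codewords.
  weight 1: 1 codewords.
  weight 2: 4 codewords.
  weight 3: 4 codewords.
  weight 4: 3 codewords.
  weight 5: 3 codewords.
Minimum distance d = smallest w > 0 with A_w > 0 = 1.
Sanity: Σ A_w = 16 = 2^4 = 16 ✓.


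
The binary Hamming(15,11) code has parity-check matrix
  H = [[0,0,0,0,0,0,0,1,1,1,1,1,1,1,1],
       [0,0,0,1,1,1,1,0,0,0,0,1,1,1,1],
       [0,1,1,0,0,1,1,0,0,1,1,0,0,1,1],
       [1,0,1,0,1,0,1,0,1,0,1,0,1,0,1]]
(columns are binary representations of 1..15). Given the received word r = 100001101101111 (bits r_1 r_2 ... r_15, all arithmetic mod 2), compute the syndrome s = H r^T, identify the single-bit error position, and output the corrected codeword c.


s = (0, 0, 1, 1)^T, error position = 3, corrected codeword c = 101001101101111

Compute s = H r^T mod 2 one row at a time:
  s_1 = 0 + 1 + 1 + 0 + 1 + 1 + 1 + 1 = 6 ≡ 0 (mod 2).
  s_2 = 0 + 0 + 1 + 1 + 1 + 1 + 1 + 1 = 6 ≡ 0 (mod 2).
  s_3 = 0 + 0 + 1 + 1 + 1 + 0 + 1 + 1 = 5 ≡ 1 (mod 2).
  s_4 = 1 + 0 + 0 + 1 + 1 + 0 + 1 + 1 = 5 ≡ 1 (mod 2).
s = (0, 0, 1, 1)^T — this equals column 3 of H (binary 0011), so error is at position 3.
Correct: flip bit 3 of r = 100001101101111 to get c = 101001101101111.


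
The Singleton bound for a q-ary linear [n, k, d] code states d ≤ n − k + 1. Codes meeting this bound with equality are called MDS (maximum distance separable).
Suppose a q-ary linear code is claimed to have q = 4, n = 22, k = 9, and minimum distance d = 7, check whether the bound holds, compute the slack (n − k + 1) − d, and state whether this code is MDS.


Singleton RHS = n − k + 1 = 14, slack = 7, bound satisfied, not MDS.

Singleton bound: d ≤ n − k + 1.
Here n = 22, k = 9, so n − k + 1 = 14.
Given d = 7, check d ≤ 14: YES.
Slack = (n − k + 1) − d = 7.
The code is NOT MDS (slack = 7 > 0).
Description: the claimed parameters are [22, 9, 7]_4; such a code would be non-MDS.


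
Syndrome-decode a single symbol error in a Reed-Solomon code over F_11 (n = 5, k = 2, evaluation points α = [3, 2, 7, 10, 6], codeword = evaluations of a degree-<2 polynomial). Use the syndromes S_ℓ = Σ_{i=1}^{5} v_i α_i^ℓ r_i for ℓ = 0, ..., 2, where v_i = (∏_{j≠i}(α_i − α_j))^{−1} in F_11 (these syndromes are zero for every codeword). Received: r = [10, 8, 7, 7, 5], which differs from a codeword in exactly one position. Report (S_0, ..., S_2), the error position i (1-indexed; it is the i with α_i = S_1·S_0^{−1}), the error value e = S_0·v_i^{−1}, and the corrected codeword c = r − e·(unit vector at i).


S = (5, 6, 5), error at position 4, error magnitude e = 5, c = [10, 8, 7, 2, 5].

Step 1: column multipliers v_i = (∏_{j≠i}(α_i − α_j))^{−1} mod 11.
  i = 1 (α = 3): (3−2)(3−7)(3−10)(3−6) = 1·(−4)·(−7)·(−3) = −84 ≡ 4, so v_1 = 4^{−1} = 3 (mod 11).
  i = 2 (α = 2): (2−3)(2−7)(2−10)(2−6) = (−1)·(−5)·(−8)·(−4) = 160 ≡ 6, so v_2 = 6^{−1} = 2 (mod 11).
  i = 3 (α = 7): (7−3)(7−2)(7−10)(7−6) = 4·5·(−3)·1 = −60 ≡ 6, so v_3 = 6^{−1} = 2 (mod 11).
  i = 4 (α = 10): (10−3)(10−2)(10−7)(10−6) = 7·8·3·4 = 672 ≡ 1, so v_4 = 1^{−1} = 1 (mod 11).
  i = 5 (α = 6): (6−3)(6−2)(6−7)(6−10) = 3·4·(−1)·(−4) = 48 ≡ 4, so v_5 = 4^{−1} = 3 (mod 11).
  v = [3, 2, 2, 1, 3].
Step 2: syndromes of r = [10, 8, 7, 7, 5] (all sums mod 11).
  S_0 = Σ v_i r_i = 3·10 + 2·8 + 2·7 + 1·7 + 3·5 = 82 ≡ 5.
  S_1 = Σ v_i α_i r_i = 3·3·10 + 2·2·8 + 2·7·7 + 1·10·7 + 3·6·5 = 380 ≡ 6.
  α_i^2 mod 11 = [9, 4, 5, 1, 3].
  S_2 = Σ v_i α_i^2 r_i = 3·9·10 + 2·4·8 + 2·5·7 + 1·1·7 + 3·3·5 = 456 ≡ 5.
  S = (5, 6, 5) ≠ 0, so r is not a codeword (an error is present).
Step 3: locate the error. For a single error e at position i, S_ℓ = v_i·e·α_i^ℓ, so α_err = S_1/S_0.
  S_0^{−1} = 5^{−1} = 9 (mod 11), so α_err = 6·9 = 54 ≡ 10 = α_4. Error position i = 4.
  Consistency check: S_2/S_1 = 5·2 = 10 ≡ 10 = α_err ✓ (single-error assumption holds).
Step 4: error magnitude e = S_0/v_4 = S_0·∏_{j≠4}(α_4 − α_j) = 5·1 = 5 ≡ 5 (mod 11).
Step 5: correct position 4: c_4 = r_4 − e = 7 − 5 ≡ 2 (mod 11). Hence c = [10, 8, 7, 2, 5].
  Check: interpolating c through the α_i gives m(x) = 4 + 2·x (degree < 2) with m(α_i) = c_i for every i, so c is indeed a codeword.


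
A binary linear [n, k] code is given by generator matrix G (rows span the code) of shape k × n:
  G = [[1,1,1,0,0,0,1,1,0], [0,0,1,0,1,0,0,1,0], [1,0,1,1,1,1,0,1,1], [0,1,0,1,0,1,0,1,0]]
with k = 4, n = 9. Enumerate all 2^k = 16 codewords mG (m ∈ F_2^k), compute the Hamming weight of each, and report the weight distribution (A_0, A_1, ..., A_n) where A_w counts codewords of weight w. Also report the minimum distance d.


Weight distribution: A_0 = 1, A_3 = 2, A_4 = 5, A_5 = 4, A_6 = 2, A_7 = 2. Minimum distance d = 3.

Enumerate all 2^4 = 16 messages m ∈ F_2^4.
For each, compute codeword c = mG in F_2^9, then tally its weight.
  m = 0000 → c = 000000000, weight = 0.
  m = 1000 → c = 111000110, weight = 5.
  m = 0100 → c = 001010010, weight = 3.
  m = 1100 → c = 110010100, weight = 4.
  m = 0010 → c = 101111011, weight = 7.
  m = 1010 → c = 010111101, weight = 6.
  m = 0110 → c = 100101001, weight = 4.
  m = 1110 → c = 011101111, weight = 7.
  m = 0001 → c = 010101010, weight = 4.
  m = 1001 → c = 101101100, weight = 5.
  m = 0101 → c = 011111000, weight = 5.
  m = 1101 → c = 100111110, weight = 6.
  m = 0011 → c = 111010001, weight = 5.
  m = 1011 → c = 000010111, weight = 4.
  m = 0111 → c = 110000011, weight = 4.
  m = 1111 → c = 001000101, weight = 3.
Tally weights:
  weight 0: 1 codewords.
  weight 3: 2 codewords.
  weight 4: 5 codewords.
  weight 5: 4 codewords.
  weight 6: 2 codewords.
  weight 7: 2 codewords.
Minimum distance d = smallest w > 0 with A_w > 0 = 3.
Sanity: Σ A_w = 16 = 2^4 = 16 ✓.


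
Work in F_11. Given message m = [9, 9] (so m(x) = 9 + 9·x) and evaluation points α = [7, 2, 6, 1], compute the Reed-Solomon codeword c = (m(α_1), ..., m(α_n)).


c = [6, 5, 8, 7]

Message polynomial: m(x) = 9 + 9·x (mod 11).
For each evaluation point α_i, compute m(α_i) mod 11:
  α_1 = 7: Horner steps 9 → 6, so m(7) = 6.
  α_2 = 2: Horner steps 9 → 5, so m(2) = 5.
  α_3 = 6: Horner steps 9 → 8, so m(6) = 8.
  α_4 = 1: Horner steps 9 → 7, so m(1) = 7.
Codeword c = [6, 5, 8, 7] ∈ F_11^4.


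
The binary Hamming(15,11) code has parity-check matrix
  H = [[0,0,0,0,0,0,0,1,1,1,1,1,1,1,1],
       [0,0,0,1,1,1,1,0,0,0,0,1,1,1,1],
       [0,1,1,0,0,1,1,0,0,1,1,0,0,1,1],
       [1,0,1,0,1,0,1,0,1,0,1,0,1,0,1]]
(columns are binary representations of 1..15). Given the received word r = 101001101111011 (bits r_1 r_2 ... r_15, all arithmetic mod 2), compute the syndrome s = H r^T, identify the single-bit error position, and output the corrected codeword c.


s = (0, 1, 1, 0)^T, error position = 6, corrected codeword c = 101000101111011

Compute s = H r^T mod 2 one row at a time:
  s_1 = 0 + 1 + 1 + 1 + 1 + 0 + 1 + 1 = 6 ≡ 0 (mod 2).
  s_2 = 0 + 0 + 1 + 1 + 1 + 0 + 1 + 1 = 5 ≡ 1 (mod 2).
  s_3 = 0 + 1 + 1 + 1 + 1 + 1 + 1 + 1 = 7 ≡ 1 (mod 2).
  s_4 = 1 + 1 + 0 + 1 + 1 + 1 + 0 + 1 = 6 ≡ 0 (mod 2).
s = (0, 1, 1, 0)^T — this equals column 6 of H (binary 0110), so error is at position 6.
Correct: flip bit 6 of r = 101001101111011 to get c = 101000101111011.


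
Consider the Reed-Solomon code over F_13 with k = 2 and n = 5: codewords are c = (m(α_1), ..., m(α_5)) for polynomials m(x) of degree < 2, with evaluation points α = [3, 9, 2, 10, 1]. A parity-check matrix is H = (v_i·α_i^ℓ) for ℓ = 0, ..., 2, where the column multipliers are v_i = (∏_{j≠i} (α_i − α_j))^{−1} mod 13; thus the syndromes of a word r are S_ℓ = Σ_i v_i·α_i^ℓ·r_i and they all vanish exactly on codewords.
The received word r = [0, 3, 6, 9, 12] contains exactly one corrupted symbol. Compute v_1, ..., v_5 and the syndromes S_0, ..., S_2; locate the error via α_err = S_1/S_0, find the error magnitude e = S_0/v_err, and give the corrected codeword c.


S = (9, 12, 3), error at position 4, error magnitude e = 12, c = [0, 3, 6, 10, 12].

Step 1: column multipliers v_i = (∏_{j≠i}(α_i − α_j))^{−1} mod 13.
  i = 1 (α = 3): (3−9)(3−2)(3−10)(3−1) = (−6)·1·(−7)·2 = 84 ≡ 6, so v_1 = 6^{−1} = 11 (mod 13).
  i = 2 (α = 9): (9−3)(9−2)(9−10)(9−1) = 6·7·(−1)·8 = −336 ≡ 2, so v_2 = 2^{−1} = 7 (mod 13).
  i = 3 (α = 2): (2−3)(2−9)(2−10)(2−1) = (−1)·(−7)·(−8)·1 = −56 ≡ 9, so v_3 = 9^{−1} = 3 (mod 13).
  i = 4 (α = 10): (10−3)(10−9)(10−2)(10−1) = 7·1·8·9 = 504 ≡ 10, so v_4 = 10^{−1} = 4 (mod 13).
  i = 5 (α = 1): (1−3)(1−9)(1−2)(1−10) = (−2)·(−8)·(−1)·(−9) = 144 ≡ 1, so v_5 = 1^{−1} = 1 (mod 13).
  v = [11, 7, 3, 4, 1].
Step 2: syndromes of r = [0, 3, 6, 9, 12] (all sums mod 13).
  S_0 = Σ v_i r_i = 11·0 + 7·3 + 3·6 + 4·9 + 1·12 = 87 ≡ 9.
  S_1 = Σ v_i α_i r_i = 11·3·0 + 7·9·3 + 3·2·6 + 4·10·9 + 1·1·12 = 597 ≡ 12.
  α_i^2 mod 13 = [9, 3, 4, 9, 1].
  S_2 = Σ v_i α_i^2 r_i = 11·9·0 + 7·3·3 + 3·4·6 + 4·9·9 + 1·1·12 = 471 ≡ 3.
  S = (9, 12, 3) ≠ 0, so r is not a codeword (an error is present).
Step 3: locate the error. For a single error e at position i, S_ℓ = v_i·e·α_i^ℓ, so α_err = S_1/S_0.
  S_0^{−1} = 9^{−1} = 3 (mod 13), so α_err = 12·3 = 36 ≡ 10 = α_4. Error position i = 4.
  Consistency check: S_2/S_1 = 3·12 = 36 ≡ 10 = α_err ✓ (single-error assumption holds).
Step 4: error magnitude e = S_0/v_4 = S_0·∏_{j≠4}(α_4 − α_j) = 9·10 = 90 ≡ 12 (mod 13).
Step 5: correct position 4: c_4 = r_4 − e = 9 − 12 ≡ 10 (mod 13). Hence c = [0, 3, 6, 10, 12].
  Check: interpolating c through the α_i gives m(x) = 5 + 7·x (degree < 2) with m(α_i) = c_i for every i, so c is indeed a codeword.


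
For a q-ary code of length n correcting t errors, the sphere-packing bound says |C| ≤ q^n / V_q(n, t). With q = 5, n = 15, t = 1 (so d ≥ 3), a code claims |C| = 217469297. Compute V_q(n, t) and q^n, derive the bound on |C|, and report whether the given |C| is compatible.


V_q(n, t) = 61, q^n = 30517578125, Hamming bound = 500288165, |C| = 217469297 ≤ bound (satisfied).

Step 1: Compute V_q(n, t) = Σ_{j=0}^1 C(n, j) (q−1)^j.
  j = 0: C(15,0)·(4)^0 = 1·1 = 1.
  j = 1: C(15,1)·(4)^1 = 15·4 = 60.
  V_q(n, t) = 1 + 60 = 61.
Step 2: q^n = 5^15 = 30517578125.
Step 3: Hamming bound ⌊q^n / V_q(n,t)⌋ = ⌊30517578125/61⌋ = 500288165.
Step 4: Compare |C| = 217469297 to 500288165: satisfied.
The claimed |C| lies below the Hamming bound.


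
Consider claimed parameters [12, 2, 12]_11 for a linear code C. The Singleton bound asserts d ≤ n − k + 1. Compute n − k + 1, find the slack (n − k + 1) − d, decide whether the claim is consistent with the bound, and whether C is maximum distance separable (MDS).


Singleton RHS = n − k + 1 = 11, slack = -1, bound violated (no such code; not MDS).

Singleton bound: d ≤ n − k + 1.
Here n = 12, k = 2, so n − k + 1 = 11.
Given d = 12, check d ≤ 11: NO.
Slack = (n − k + 1) − d = -1.
The slack is negative: d = 12 exceeds n − k + 1 = 11 by 1, so the Singleton bound is violated and no linear [12, 2, 12]_11 code can exist. In particular it is not MDS (MDS requires d = n − k + 1 exactly).
Description: the claimed parameters are [12, 2, 12]_11; such a code would be impossible (violates the Singleton bound).


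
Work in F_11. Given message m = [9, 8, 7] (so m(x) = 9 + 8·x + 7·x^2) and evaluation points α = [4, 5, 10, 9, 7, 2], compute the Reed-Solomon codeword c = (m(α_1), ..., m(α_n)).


c = [10, 4, 8, 10, 1, 9]

Message polynomial: m(x) = 9 + 8·x + 7·x^2 (mod 11).
For each evaluation point α_i, compute m(α_i) mod 11:
  α_1 = 4: Horner steps 7 → 3 → 10, so m(4) = 10.
  α_2 = 5: Horner steps 7 → 10 → 4, so m(5) = 4.
  α_3 = 10: Horner steps 7 → 1 → 8, so m(10) = 8.
  α_4 = 9: Horner steps 7 → 5 → 10, so m(9) = 10.
  α_5 = 7: Horner steps 7 → 2 → 1, so m(7) = 1.
  α_6 = 2: Horner steps 7 → 0 → 9, so m(2) = 9.
Codeword c = [10, 4, 8, 10, 1, 9] ∈ F_11^6.


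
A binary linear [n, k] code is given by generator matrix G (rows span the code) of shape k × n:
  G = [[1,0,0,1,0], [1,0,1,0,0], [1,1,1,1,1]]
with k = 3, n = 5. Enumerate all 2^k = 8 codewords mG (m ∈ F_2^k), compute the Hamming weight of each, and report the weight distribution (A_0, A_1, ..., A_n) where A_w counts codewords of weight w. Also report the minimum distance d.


Weight distribution: A_0 = 1, A_2 = 3, A_3 = 3, A_5 = 1. Minimum distance d = 2.

Enumerate all 2^3 = 8 messages m ∈ F_2^3.
For each, compute codeword c = mG in F_2^5, then tally its weight.
  m = 000 → c = 00000, weight = 0.
  m = 100 → c = 10010, weight = 2.
  m = 010 → c = 10100, weight = 2.
  m = 110 → c = 00110, weight = 2.
  m = 001 → c = 11111, weight = 5.
  m = 101 → c = 01101, weight = 3.
  m = 011 → c = 01011, weight = 3.
  m = 111 → c = 11001, weight = 3.
Tally weights:
  weight 0: 1 codewords.
  weight 2: 3 codewords.
  weight 3: 3 codewords.
  weight 5: 1 codewords.
Minimum distance d = smallest w > 0 with A_w > 0 = 2.
Sanity: Σ A_w = 8 = 2^3 = 8 ✓.


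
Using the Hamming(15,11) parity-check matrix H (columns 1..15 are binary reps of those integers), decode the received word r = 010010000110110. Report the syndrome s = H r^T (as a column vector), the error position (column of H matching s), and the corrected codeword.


s = (0, 1, 0, 1)^T, error position = 5, corrected codeword c = 010000000110110

Compute s = H r^T mod 2 one row at a time:
  s_1 = 0 + 0 + 1 + 1 + 0 + 1 + 1 + 0 = 4 ≡ 0 (mod 2).
  s_2 = 0 + 1 + 0 + 0 + 0 + 1 + 1 + 0 = 3 ≡ 1 (mod 2).
  s_3 = 1 + 0 + 0 + 0 + 1 + 1 + 1 + 0 = 4 ≡ 0 (mod 2).
  s_4 = 0 + 0 + 1 + 0 + 0 + 1 + 1 + 0 = 3 ≡ 1 (mod 2).
s = (0, 1, 0, 1)^T — this equals column 5 of H (binary 0101), so error is at position 5.
Correct: flip bit 5 of r = 010010000110110 to get c = 010000000110110.


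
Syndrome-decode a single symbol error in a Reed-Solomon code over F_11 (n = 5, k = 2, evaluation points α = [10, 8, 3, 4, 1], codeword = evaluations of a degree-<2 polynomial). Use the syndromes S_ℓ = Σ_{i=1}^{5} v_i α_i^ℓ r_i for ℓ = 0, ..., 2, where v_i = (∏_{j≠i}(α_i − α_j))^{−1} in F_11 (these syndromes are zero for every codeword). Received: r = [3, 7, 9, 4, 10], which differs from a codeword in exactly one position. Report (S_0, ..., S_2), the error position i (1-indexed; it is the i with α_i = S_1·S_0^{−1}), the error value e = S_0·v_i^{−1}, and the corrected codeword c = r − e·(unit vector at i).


S = (2, 6, 7), error at position 3, error magnitude e = 3, c = [3, 7, 6, 4, 10].

Step 1: column multipliers v_i = (∏_{j≠i}(α_i − α_j))^{−1} mod 11.
  i = 1 (α = 10): (10−8)(10−3)(10−4)(10−1) = 2·7·6·9 = 756 ≡ 8, so v_1 = 8^{−1} = 7 (mod 11).
  i = 2 (α = 8): (8−10)(8−3)(8−4)(8−1) = (−2)·5·4·7 = −280 ≡ 6, so v_2 = 6^{−1} = 2 (mod 11).
  i = 3 (α = 3): (3−10)(3−8)(3−4)(3−1) = (−7)·(−5)·(−1)·2 = −70 ≡ 7, so v_3 = 7^{−1} = 8 (mod 11).
  i = 4 (α = 4): (4−10)(4−8)(4−3)(4−1) = (−6)·(−4)·1·3 = 72 ≡ 6, so v_4 = 6^{−1} = 2 (mod 11).
  i = 5 (α = 1): (1−10)(1−8)(1−3)(1−4) = (−9)·(−7)·(−2)·(−3) = 378 ≡ 4, so v_5 = 4^{−1} = 3 (mod 11).
  v = [7, 2, 8, 2, 3].
Step 2: syndromes of r = [3, 7, 9, 4, 10] (all sums mod 11).
  S_0 = Σ v_i r_i = 7·3 + 2·7 + 8·9 + 2·4 + 3·10 = 145 ≡ 2.
  S_1 = Σ v_i α_i r_i = 7·10·3 + 2·8·7 + 8·3·9 + 2·4·4 + 3·1·10 = 600 ≡ 6.
  α_i^2 mod 11 = [1, 9, 9, 5, 1].
  S_2 = Σ v_i α_i^2 r_i = 7·1·3 + 2·9·7 + 8·9·9 + 2·5·4 + 3·1·10 = 865 ≡ 7.
  S = (2, 6, 7) ≠ 0, so r is not a codeword (an error is present).
Step 3: locate the error. For a single error e at position i, S_ℓ = v_i·e·α_i^ℓ, so α_err = S_1/S_0.
  S_0^{−1} = 2^{−1} = 6 (mod 11), so α_err = 6·6 = 36 ≡ 3 = α_3. Error position i = 3.
  Consistency check: S_2/S_1 = 7·2 = 14 ≡ 3 = α_err ✓ (single-error assumption holds).
Step 4: error magnitude e = S_0/v_3 = S_0·∏_{j≠3}(α_3 − α_j) = 2·7 = 14 ≡ 3 (mod 11).
Step 5: correct position 3: c_3 = r_3 − e = 9 − 3 ≡ 6 (mod 11). Hence c = [3, 7, 6, 4, 10].
  Check: interpolating c through the α_i gives m(x) = 1 + 9·x (degree < 2) with m(α_i) = c_i for every i, so c is indeed a codeword.


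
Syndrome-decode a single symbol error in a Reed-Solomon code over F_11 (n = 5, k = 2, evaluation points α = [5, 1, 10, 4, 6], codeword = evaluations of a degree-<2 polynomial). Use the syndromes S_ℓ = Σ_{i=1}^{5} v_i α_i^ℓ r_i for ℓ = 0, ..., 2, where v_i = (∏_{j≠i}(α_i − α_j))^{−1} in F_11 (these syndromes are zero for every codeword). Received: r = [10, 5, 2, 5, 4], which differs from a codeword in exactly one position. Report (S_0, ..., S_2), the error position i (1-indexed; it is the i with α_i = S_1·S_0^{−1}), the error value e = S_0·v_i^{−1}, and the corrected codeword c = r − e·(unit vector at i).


S = (4, 4, 4), error at position 2, error magnitude e = 4, c = [10, 1, 2, 5, 4].

Step 1: column multipliers v_i = (∏_{j≠i}(α_i − α_j))^{−1} mod 11.
  i = 1 (α = 5): (5−1)(5−10)(5−4)(5−6) = 4·(−5)·1·(−1) = 20 ≡ 9, so v_1 = 9^{−1} = 5 (mod 11).
  i = 2 (α = 1): (1−5)(1−10)(1−4)(1−6) = (−4)·(−9)·(−3)·(−5) = 540 ≡ 1, so v_2 = 1^{−1} = 1 (mod 11).
  i = 3 (α = 10): (10−5)(10−1)(10−4)(10−6) = 5·9·6·4 = 1080 ≡ 2, so v_3 = 2^{−1} = 6 (mod 11).
  i = 4 (α = 4): (4−5)(4−1)(4−10)(4−6) = (−1)·3·(−6)·(−2) = −36 ≡ 8, so v_4 = 8^{−1} = 7 (mod 11).
  i = 5 (α = 6): (6−5)(6−1)(6−10)(6−4) = 1·5·(−4)·2 = −40 ≡ 4, so v_5 = 4^{−1} = 3 (mod 11).
  v = [5, 1, 6, 7, 3].
Step 2: syndromes of r = [10, 5, 2, 5, 4] (all sums mod 11).
  S_0 = Σ v_i r_i = 5·10 + 1·5 + 6·2 + 7·5 + 3·4 = 114 ≡ 4.
  S_1 = Σ v_i α_i r_i = 5·5·10 + 1·1·5 + 6·10·2 + 7·4·5 + 3·6·4 = 587 ≡ 4.
  α_i^2 mod 11 = [3, 1, 1, 5, 3].
  S_2 = Σ v_i α_i^2 r_i = 5·3·10 + 1·1·5 + 6·1·2 + 7·5·5 + 3·3·4 = 378 ≡ 4.
  S = (4, 4, 4) ≠ 0, so r is not a codeword (an error is present).
Step 3: locate the error. For a single error e at position i, S_ℓ = v_i·e·α_i^ℓ, so α_err = S_1/S_0.
  S_0^{−1} = 4^{−1} = 3 (mod 11), so α_err = 4·3 = 12 ≡ 1 = α_2. Error position i = 2.
  Consistency check: S_2/S_1 = 4·3 = 12 ≡ 1 = α_err ✓ (single-error assumption holds).
Step 4: error magnitude e = S_0/v_2 = S_0·∏_{j≠2}(α_2 − α_j) = 4·1 = 4 ≡ 4 (mod 11).
Step 5: correct position 2: c_2 = r_2 − e = 5 − 4 ≡ 1 (mod 11). Hence c = [10, 1, 2, 5, 4].
  Check: interpolating c through the α_i gives m(x) = 7 + 5·x (degree < 2) with m(α_i) = c_i for every i, so c is indeed a codeword.


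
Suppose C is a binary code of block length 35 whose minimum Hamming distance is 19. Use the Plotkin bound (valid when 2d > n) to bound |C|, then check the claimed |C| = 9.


Plotkin bound M ≤ 12; given |C| = 9 ≤ bound (satisfied).

Check applicability: 2d = 38, n = 35.
2d − n = 3 > 0, so Plotkin applies.
Compute d/(2d−n) = 19/3 ≈ 6.3333.
⌊d/(2d−n)⌋ = 6.
Plotkin bound: M ≤ 2·6 = 12.
Given |C| = 9, check: satisfied.
This |C| is below the Plotkin bound.


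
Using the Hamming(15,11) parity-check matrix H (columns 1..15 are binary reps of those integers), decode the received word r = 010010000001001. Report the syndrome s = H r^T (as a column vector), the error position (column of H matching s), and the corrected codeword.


s = (0, 1, 0, 0)^T, error position = 4, corrected codeword c = 010110000001001

Compute s = H r^T mod 2 one row at a time:
  s_1 = 0 + 0 + 0 + 0 + 1 + 0 + 0 + 1 = 2 ≡ 0 (mod 2).
  s_2 = 0 + 1 + 0 + 0 + 1 + 0 + 0 + 1 = 3 ≡ 1 (mod 2).
  s_3 = 1 + 0 + 0 + 0 + 0 + 0 + 0 + 1 = 2 ≡ 0 (mod 2).
  s_4 = 0 + 0 + 1 + 0 + 0 + 0 + 0 + 1 = 2 ≡ 0 (mod 2).
s = (0, 1, 0, 0)^T — this equals column 4 of H (binary 0100), so error is at position 4.
Correct: flip bit 4 of r = 010010000001001 to get c = 010110000001001.


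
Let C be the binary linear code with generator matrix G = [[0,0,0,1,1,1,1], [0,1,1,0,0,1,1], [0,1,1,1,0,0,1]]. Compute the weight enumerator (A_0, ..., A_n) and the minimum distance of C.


Weight distribution: A_0 = 1, A_2 = 2, A_4 = 5. Minimum distance d = 2.

Enumerate all 2^3 = 8 messages m ∈ F_2^3.
For each, compute codeword c = mG in F_2^7, then tally its weight.
  m = 000 → c = 0000000, weight = 0.
  m = 100 → c = 0001111, weight = 4.
  m = 010 → c = 0110011, weight = 4.
  m = 110 → c = 0111100, weight = 4.
  m = 001 → c = 0111001, weight = 4.
  m = 101 → c = 0110110, weight = 4.
  m = 011 → c = 0001010, weight = 2.
  m = 111 → c = 0000101, weight = 2.
Tally weights:
  weight 0: 1 codewords.
  weight 2: 2 codewords.
  weight 4: 5 codewords.
Minimum distance d = smallest w > 0 with A_w > 0 = 2.
Sanity: Σ A_w = 8 = 2^3 = 8 ✓.


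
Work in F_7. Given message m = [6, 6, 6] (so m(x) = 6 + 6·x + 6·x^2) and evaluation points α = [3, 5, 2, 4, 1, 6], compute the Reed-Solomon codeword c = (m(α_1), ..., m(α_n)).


c = [1, 4, 0, 0, 4, 6]

Message polynomial: m(x) = 6 + 6·x + 6·x^2 (mod 7).
For each evaluation point α_i, compute m(α_i) mod 7:
  α_1 = 3: Horner steps 6 → 3 → 1, so m(3) = 1.
  α_2 = 5: Horner steps 6 → 1 → 4, so m(5) = 4.
  α_3 = 2: Horner steps 6 → 4 → 0, so m(2) = 0.
  α_4 = 4: Horner steps 6 → 2 → 0, so m(4) = 0.
  α_5 = 1: Horner steps 6 → 5 → 4, so m(1) = 4.
  α_6 = 6: Horner steps 6 → 0 → 6, so m(6) = 6.
Codeword c = [1, 4, 0, 0, 4, 6] ∈ F_7^6.


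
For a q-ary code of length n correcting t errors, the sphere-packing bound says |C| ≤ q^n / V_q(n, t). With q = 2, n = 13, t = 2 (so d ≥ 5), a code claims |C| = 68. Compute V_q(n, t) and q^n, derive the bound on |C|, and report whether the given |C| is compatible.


V_q(n, t) = 92, q^n = 8192, Hamming bound = 89, |C| = 68 ≤ bound (satisfied).

Step 1: Compute V_q(n, t) = Σ_{j=0}^2 C(n, j) (q−1)^j.
  j = 0: C(13,0)·(1)^0 = 1·1 = 1.
  j = 1: C(13,1)·(1)^1 = 13·1 = 13.
  j = 2: C(13,2)·(1)^2 = 78·1 = 78.
  V_q(n, t) = 1 + 13 + 78 = 92.
Step 2: q^n = 2^13 = 8192.
Step 3: Hamming bound ⌊q^n / V_q(n,t)⌋ = ⌊8192/92⌋ = 89.
Step 4: Compare |C| = 68 to 89: satisfied.
The claimed |C| lies below the Hamming bound.


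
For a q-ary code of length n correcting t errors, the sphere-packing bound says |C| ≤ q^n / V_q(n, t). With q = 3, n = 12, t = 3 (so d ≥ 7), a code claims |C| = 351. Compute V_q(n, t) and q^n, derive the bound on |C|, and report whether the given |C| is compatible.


V_q(n, t) = 2049, q^n = 531441, Hamming bound = 259, |C| = 351 > bound (violated).

Step 1: Compute V_q(n, t) = Σ_{j=0}^3 C(n, j) (q−1)^j.
  j = 0: C(12,0)·(2)^0 = 1·1 = 1.
  j = 1: C(12,1)·(2)^1 = 12·2 = 24.
  j = 2: C(12,2)·(2)^2 = 66·4 = 264.
  j = 3: C(12,3)·(2)^3 = 220·8 = 1760.
  V_q(n, t) = 1 + 24 + 264 + 1760 = 2049.
Step 2: q^n = 3^12 = 531441.
Step 3: Hamming bound ⌊q^n / V_q(n,t)⌋ = ⌊531441/2049⌋ = 259.
Step 4: Compare |C| = 351 to 259: violated.
The claimed |C| lies above the Hamming bound, so no 3-ary code of length 12 with d ≥ 7 can have 351 codewords.


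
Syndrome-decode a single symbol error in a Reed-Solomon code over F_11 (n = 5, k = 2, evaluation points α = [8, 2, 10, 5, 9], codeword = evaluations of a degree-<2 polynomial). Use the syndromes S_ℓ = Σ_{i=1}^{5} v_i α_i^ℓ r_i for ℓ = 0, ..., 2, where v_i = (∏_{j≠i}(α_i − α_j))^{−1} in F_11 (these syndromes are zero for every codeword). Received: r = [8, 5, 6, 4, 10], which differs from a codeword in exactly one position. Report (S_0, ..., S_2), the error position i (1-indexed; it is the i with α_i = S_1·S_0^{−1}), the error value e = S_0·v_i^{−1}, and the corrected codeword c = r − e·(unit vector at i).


S = (9, 6, 4), error at position 1, error magnitude e = 5, c = [3, 5, 6, 4, 10].

Step 1: column multipliers v_i = (∏_{j≠i}(α_i − α_j))^{−1} mod 11.
  i = 1 (α = 8): (8−2)(8−10)(8−5)(8−9) = 6·(−2)·3·(−1) = 36 ≡ 3, so v_1 = 3^{−1} = 4 (mod 11).
  i = 2 (α = 2): (2−8)(2−10)(2−5)(2−9) = (−6)·(−8)·(−3)·(−7) = 1008 ≡ 7, so v_2 = 7^{−1} = 8 (mod 11).
  i = 3 (α = 10): (10−8)(10−2)(10−5)(10−9) = 2·8·5·1 = 80 ≡ 3, so v_3 = 3^{−1} = 4 (mod 11).
  i = 4 (α = 5): (5−8)(5−2)(5−10)(5−9) = (−3)·3·(−5)·(−4) = −180 ≡ 7, so v_4 = 7^{−1} = 8 (mod 11).
  i = 5 (α = 9): (9−8)(9−2)(9−10)(9−5) = 1·7·(−1)·4 = −28 ≡ 5, so v_5 = 5^{−1} = 9 (mod 11).
  v = [4, 8, 4, 8, 9].
Step 2: syndromes of r = [8, 5, 6, 4, 10] (all sums mod 11).
  S_0 = Σ v_i r_i = 4·8 + 8·5 + 4·6 + 8·4 + 9·10 = 218 ≡ 9.
  S_1 = Σ v_i α_i r_i = 4·8·8 + 8·2·5 + 4·10·6 + 8·5·4 + 9·9·10 = 1546 ≡ 6.
  α_i^2 mod 11 = [9, 4, 1, 3, 4].
  S_2 = Σ v_i α_i^2 r_i = 4·9·8 + 8·4·5 + 4·1·6 + 8·3·4 + 9·4·10 = 928 ≡ 4.
  S = (9, 6, 4) ≠ 0, so r is not a codeword (an error is present).
Step 3: locate the error. For a single error e at position i, S_ℓ = v_i·e·α_i^ℓ, so α_err = S_1/S_0.
  S_0^{−1} = 9^{−1} = 5 (mod 11), so α_err = 6·5 = 30 ≡ 8 = α_1. Error position i = 1.
  Consistency check: S_2/S_1 = 4·2 = 8 ≡ 8 = α_err ✓ (single-error assumption holds).
Step 4: error magnitude e = S_0/v_1 = S_0·∏_{j≠1}(α_1 − α_j) = 9·3 = 27 ≡ 5 (mod 11).
Step 5: correct position 1: c_1 = r_1 − e = 8 − 5 ≡ 3 (mod 11). Hence c = [3, 5, 6, 4, 10].
  Check: interpolating c through the α_i gives m(x) = 2 + 7·x (degree < 2) with m(α_i) = c_i for every i, so c is indeed a codeword.
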